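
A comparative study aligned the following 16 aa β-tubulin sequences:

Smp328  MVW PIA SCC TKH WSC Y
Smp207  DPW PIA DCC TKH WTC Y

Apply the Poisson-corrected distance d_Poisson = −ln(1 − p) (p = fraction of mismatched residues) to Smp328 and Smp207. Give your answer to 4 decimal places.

0.2877

Mismatches occur at site 1 (M/D), site 2 (V/P), site 7 (S/D), site 14 (S/T).
p = 4/16 = 0.250000.
d = −ln(1 − 0.250000) = −ln(0.750000) = 0.2877.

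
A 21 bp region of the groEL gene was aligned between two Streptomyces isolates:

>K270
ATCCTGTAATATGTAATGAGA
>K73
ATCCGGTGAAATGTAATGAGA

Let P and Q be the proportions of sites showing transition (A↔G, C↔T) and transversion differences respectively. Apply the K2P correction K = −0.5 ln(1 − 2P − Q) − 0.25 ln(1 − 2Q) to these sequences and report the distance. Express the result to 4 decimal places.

The sequences differ at positions 5 (T/G, transversion), 8 (A/G, transition), 10 (T/A, transversion).
Of the 3 differences, 1 transition and 2 transversions over 21 sites: P = 1/21 = 0.047619, Q = 2/21 = 0.095238.
d = −0.5·ln(0.809524) − 0.25·ln(0.809524) = −0.5·(-0.211309) − 0.25·(-0.211309) = 0.1585.

0.1585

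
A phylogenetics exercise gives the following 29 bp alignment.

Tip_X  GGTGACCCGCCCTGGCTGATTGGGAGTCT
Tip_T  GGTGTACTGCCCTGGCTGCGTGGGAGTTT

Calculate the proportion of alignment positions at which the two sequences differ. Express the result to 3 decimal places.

0.207

The sequences differ at positions 5 (A/T), 6 (C/A), 8 (C/T), 19 (A/C), 20 (T/G), 28 (C/T).
There are 6 differences over 29 sites, so p = 6/29 = 0.207.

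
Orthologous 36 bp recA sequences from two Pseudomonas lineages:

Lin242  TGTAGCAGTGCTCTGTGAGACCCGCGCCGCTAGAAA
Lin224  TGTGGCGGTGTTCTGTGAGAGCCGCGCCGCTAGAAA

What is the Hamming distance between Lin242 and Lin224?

4

The sequences differ at positions 4 (A/G), 7 (A/G), 11 (C/T), 21 (C/G).
That gives 4 mismatches out of 36 aligned sites, so the Hamming distance is 4.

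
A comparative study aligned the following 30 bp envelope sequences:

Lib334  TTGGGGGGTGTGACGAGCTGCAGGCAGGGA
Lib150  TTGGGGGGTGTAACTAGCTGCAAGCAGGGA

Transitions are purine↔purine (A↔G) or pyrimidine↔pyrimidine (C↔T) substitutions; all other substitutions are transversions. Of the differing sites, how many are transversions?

The sequences differ at positions 12 (G/A, transition), 15 (G/T, transversion), 23 (G/A, transition).
Of the 3 differences, 2 transitions and 1 transversion, so the answer is 1.

1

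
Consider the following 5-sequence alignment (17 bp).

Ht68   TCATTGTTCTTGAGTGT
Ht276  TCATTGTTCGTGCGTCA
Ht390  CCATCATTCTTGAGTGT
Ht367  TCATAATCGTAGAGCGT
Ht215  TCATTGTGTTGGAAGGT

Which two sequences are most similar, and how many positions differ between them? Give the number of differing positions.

3

Pairwise Hamming distances:
  Ht68 vs Ht276: 4
  Ht68 vs Ht390: 3
  Ht68 vs Ht367: 6
  Ht68 vs Ht215: 5
  Ht276 vs Ht390: 7
  Ht276 vs Ht367: 10
  Ht276 vs Ht215: 9
  Ht390 vs Ht367: 6
  Ht390 vs Ht215: 8
  Ht367 vs Ht215: 7
The smallest is 3, between Ht68 and Ht390.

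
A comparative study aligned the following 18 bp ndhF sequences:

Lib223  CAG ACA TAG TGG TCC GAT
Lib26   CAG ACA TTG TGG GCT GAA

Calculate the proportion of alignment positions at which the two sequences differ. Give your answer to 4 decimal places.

The sequences differ at positions 8 (A/T), 13 (T/G), 15 (C/T), 18 (T/A).
There are 4 differences over 18 sites, so p = 4/18 = 0.2222.

0.2222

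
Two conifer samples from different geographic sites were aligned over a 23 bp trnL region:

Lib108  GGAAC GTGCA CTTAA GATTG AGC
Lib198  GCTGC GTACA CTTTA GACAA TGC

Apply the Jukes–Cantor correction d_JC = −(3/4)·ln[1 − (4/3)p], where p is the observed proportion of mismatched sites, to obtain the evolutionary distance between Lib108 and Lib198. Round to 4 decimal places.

The sequences differ at positions 2 (G/C), 3 (A/T), 4 (A/G), 8 (G/A), 14 (A/T), 18 (T/C), 19 (T/A), 20 (G/A), 21 (A/T).
p = 9/23 = 0.391304.
d = −0.75 · ln(1 − (4/3)·0.391304) = −0.75 · ln(0.478261) = −0.75 · (-0.737599) = 0.5532.

0.5532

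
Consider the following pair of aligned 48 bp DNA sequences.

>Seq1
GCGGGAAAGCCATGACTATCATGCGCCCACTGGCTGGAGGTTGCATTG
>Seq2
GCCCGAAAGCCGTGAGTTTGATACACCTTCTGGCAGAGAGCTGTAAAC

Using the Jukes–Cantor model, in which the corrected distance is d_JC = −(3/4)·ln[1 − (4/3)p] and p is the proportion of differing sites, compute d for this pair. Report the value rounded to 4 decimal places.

0.5627

Differing sites — 3:G/C; 4:G/C; 12:A/G; 16:C/G; 18:A/T; 20:C/G; 23:G/A; 25:G/A; 28:C/T; 29:A/T; 35:T/A; 37:G/A; 38:A/G; 39:G/A; 41:T/C; 44:C/T; 46:T/A; 47:T/A; 48:G/C.
p = 19/48 = 0.395833.
d = −0.75 · ln(1 − (4/3)·0.395833) = −0.75 · ln(0.472223) = −0.75 · (-0.750304) = 0.5627.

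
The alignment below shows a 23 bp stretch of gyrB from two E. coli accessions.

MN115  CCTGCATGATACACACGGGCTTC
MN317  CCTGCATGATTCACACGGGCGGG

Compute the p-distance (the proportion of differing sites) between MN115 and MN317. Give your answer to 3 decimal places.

Differing sites — 11:A/T; 21:T/G; 22:T/G; 23:C/G.
There are 4 differences over 23 sites, so p = 4/23 = 0.174.

0.174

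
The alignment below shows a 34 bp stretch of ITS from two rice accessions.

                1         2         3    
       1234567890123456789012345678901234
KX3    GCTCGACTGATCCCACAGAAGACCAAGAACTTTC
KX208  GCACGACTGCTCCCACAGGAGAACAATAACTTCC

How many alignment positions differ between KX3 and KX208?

6

The sequences differ at positions 3 (T/A), 10 (A/C), 19 (A/G), 23 (C/A), 27 (G/T), 33 (T/C).
That gives 6 mismatches out of 34 aligned sites, so the Hamming distance is 6.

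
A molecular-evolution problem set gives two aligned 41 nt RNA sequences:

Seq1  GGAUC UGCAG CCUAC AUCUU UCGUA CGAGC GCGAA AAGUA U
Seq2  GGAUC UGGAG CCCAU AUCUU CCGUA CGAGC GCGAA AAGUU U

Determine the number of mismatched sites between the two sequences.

The sequences differ at positions 8 (C/G), 13 (U/C), 15 (C/U), 21 (U/C), 40 (A/U).
That gives 5 mismatches out of 41 aligned sites, so the Hamming distance is 5.

5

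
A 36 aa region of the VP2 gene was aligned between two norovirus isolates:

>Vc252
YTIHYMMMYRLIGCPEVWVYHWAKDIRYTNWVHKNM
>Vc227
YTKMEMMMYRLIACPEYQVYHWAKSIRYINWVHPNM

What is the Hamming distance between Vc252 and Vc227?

9

Mismatches occur at site 3 (I→K), site 4 (H→M), site 5 (Y→E), site 13 (G→A), site 17 (V→Y), site 18 (W→Q), site 25 (D→S), site 29 (T→I), site 34 (K→P).
That gives 9 mismatches out of 36 aligned sites, so the Hamming distance is 9.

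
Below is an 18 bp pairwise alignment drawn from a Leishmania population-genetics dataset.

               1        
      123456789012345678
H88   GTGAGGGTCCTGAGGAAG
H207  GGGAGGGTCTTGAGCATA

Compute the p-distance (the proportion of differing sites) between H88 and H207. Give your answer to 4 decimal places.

0.2778

Differing sites — 2:T/G; 10:C/T; 15:G/C; 17:A/T; 18:G/A.
There are 5 differences over 18 sites, so p = 5/18 = 0.2778.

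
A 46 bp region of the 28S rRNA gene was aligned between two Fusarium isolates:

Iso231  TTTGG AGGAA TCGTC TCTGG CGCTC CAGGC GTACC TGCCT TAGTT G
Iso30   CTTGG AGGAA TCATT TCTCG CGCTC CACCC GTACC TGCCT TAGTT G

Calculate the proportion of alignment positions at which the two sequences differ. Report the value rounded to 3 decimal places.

0.130

Differing sites — 1:T/C; 13:G/A; 15:C/T; 19:G/C; 28:G/C; 29:G/C.
There are 6 differences over 46 sites, so p = 6/46 = 0.130.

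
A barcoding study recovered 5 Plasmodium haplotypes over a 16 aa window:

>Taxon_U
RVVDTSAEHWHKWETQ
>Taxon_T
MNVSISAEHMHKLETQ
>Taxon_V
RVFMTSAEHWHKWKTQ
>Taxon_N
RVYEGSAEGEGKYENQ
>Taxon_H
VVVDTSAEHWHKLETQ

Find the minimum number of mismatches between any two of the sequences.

Pairwise Hamming distances:
  Taxon_U vs Taxon_T: 6
  Taxon_U vs Taxon_V: 3
  Taxon_U vs Taxon_N: 8
  Taxon_U vs Taxon_H: 2
  Taxon_T vs Taxon_V: 8
  Taxon_T vs Taxon_N: 10
  Taxon_T vs Taxon_H: 5
  Taxon_V vs Taxon_N: 9
  Taxon_V vs Taxon_H: 5
  Taxon_N vs Taxon_H: 9
The smallest is 2, between Taxon_U and Taxon_H.

2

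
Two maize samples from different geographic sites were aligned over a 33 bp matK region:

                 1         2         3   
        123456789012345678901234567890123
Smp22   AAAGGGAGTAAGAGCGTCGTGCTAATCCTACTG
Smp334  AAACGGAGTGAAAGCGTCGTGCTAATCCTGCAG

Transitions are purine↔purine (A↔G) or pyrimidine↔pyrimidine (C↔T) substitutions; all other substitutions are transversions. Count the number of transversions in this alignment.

Differing sites — 4:G/C (Tv); 10:A/G (Ti); 12:G/A (Ti); 30:A/G (Ti); 32:T/A (Tv).
Of the 5 differences, 3 transitions and 2 transversions, so the answer is 2.

2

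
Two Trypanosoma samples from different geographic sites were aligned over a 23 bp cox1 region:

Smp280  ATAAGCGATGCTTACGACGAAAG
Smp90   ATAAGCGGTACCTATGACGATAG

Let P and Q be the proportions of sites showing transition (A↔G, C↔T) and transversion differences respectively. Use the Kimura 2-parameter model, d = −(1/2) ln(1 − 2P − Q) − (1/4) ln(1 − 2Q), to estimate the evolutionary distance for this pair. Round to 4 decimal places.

0.2710

Differing sites — 8:A/G (Ti); 10:G/A (Ti); 12:T/C (Ti); 15:C/T (Ti); 21:A/T (Tv).
Of the 5 differences, 4 transitions and 1 transversion over 23 sites: P = 4/23 = 0.173913, Q = 1/23 = 0.043478.
d = −0.5·ln(0.608696) − 0.25·ln(0.913044) = −0.5·(-0.496436) − 0.25·(-0.090971) = 0.2710.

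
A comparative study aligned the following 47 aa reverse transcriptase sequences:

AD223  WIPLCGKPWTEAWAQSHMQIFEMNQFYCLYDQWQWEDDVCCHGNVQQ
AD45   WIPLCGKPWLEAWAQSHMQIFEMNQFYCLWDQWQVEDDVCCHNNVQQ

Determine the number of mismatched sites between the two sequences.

Differing sites — 10:T/L; 30:Y/W; 35:W/V; 43:G/N.
That gives 4 mismatches out of 47 aligned sites, so the Hamming distance is 4.

4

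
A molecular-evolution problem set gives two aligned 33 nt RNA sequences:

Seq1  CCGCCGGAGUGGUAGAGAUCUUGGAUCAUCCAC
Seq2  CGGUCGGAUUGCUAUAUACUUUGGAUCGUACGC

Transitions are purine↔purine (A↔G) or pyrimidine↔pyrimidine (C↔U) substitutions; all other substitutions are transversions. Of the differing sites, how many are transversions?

Differing sites — 2:C/G (Tv); 4:C/U (Ti); 9:G/U (Tv); 12:G/C (Tv); 15:G/U (Tv); 17:G/U (Tv); 19:U/C (Ti); 20:C/U (Ti); 28:A/G (Ti); 30:C/A (Tv); 32:A/G (Ti).
Of the 11 differences, 5 transitions and 6 transversions, so the answer is 6.

6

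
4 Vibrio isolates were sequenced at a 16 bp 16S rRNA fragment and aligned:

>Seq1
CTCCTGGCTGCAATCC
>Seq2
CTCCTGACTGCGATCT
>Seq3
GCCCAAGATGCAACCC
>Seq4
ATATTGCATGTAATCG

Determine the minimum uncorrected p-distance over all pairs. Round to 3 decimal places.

Pairwise Hamming distances:
  Seq1 vs Seq2: 3
  Seq1 vs Seq3: 6
  Seq1 vs Seq4: 7
  Seq2 vs Seq3: 9
  Seq2 vs Seq4: 8
  Seq3 vs Seq4: 10
The smallest is 3 mismatches, between Seq1 and Seq2; p = 3/16 = 0.188.

0.188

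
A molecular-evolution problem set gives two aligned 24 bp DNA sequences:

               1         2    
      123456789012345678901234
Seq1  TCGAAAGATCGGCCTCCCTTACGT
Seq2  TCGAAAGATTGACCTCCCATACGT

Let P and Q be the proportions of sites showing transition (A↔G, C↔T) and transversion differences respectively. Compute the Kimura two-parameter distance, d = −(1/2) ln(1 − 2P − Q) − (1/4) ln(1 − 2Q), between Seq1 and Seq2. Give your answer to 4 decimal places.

0.1386

Differing sites — 10:C/T (Ti); 12:G/A (Ti); 19:T/A (Tv).
Of the 3 differences, 2 transitions and 1 transversion over 24 sites: P = 2/24 = 0.083333, Q = 1/24 = 0.041667.
d = −0.5·ln(0.791667) − 0.25·ln(0.916666) = −0.5·(-0.233614) − 0.25·(-0.087012) = 0.1386.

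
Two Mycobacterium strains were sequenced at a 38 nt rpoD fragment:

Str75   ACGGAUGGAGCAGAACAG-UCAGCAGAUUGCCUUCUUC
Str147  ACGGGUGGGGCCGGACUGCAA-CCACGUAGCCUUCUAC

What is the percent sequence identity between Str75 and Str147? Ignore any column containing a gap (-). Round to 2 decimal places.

66.67%

Excluding the 2 gap columns leaves 36 comparable sites.
Mismatches occur at site 5 (A→G), site 9 (A→G), site 12 (A→C), site 14 (A→G), site 17 (A→U), site 20 (U→A), site 21 (C→A), site 23 (G→C), site 26 (G→C), site 27 (A→G), site 29 (U→A), site 37 (U→A).
24 of the 36 comparable sites match, so the percent identity is 24/36 × 100 = 66.67%.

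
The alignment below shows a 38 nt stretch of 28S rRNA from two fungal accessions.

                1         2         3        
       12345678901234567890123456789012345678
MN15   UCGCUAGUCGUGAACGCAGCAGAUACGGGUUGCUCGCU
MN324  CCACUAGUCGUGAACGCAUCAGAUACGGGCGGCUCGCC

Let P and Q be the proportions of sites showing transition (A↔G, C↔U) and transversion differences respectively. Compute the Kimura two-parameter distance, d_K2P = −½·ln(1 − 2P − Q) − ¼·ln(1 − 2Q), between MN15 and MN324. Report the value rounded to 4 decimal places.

0.1805

Differing sites — 1:U/C (Ti); 3:G/A (Ti); 19:G/U (Tv); 30:U/C (Ti); 31:U/G (Tv); 38:U/C (Ti).
Of the 6 differences, 4 transitions and 2 transversions over 38 sites: P = 4/38 = 0.105263, Q = 2/38 = 0.052632.
d = −0.5·ln(0.736842) − 0.25·ln(0.894736) = −0.5·(-0.305382) − 0.25·(-0.111227) = 0.1805.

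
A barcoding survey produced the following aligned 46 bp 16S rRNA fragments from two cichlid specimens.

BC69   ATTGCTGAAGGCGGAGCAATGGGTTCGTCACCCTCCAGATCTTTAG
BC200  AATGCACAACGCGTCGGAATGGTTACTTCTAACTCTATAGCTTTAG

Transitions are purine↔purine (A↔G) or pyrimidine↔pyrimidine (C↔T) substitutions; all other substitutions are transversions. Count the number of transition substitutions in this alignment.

The sequences differ at positions 2 (T/A, transversion), 6 (T/A, transversion), 7 (G/C, transversion), 10 (G/C, transversion), 14 (G/T, transversion), 15 (A/C, transversion), 17 (C/G, transversion), 23 (G/T, transversion), 25 (T/A, transversion), 27 (G/T, transversion), 30 (A/T, transversion), 31 (C/A, transversion), 32 (C/A, transversion), 36 (C/T, transition), 38 (G/T, transversion), 40 (T/G, transversion).
Of the 16 differences, 1 transition and 15 transversions, so the answer is 1.

1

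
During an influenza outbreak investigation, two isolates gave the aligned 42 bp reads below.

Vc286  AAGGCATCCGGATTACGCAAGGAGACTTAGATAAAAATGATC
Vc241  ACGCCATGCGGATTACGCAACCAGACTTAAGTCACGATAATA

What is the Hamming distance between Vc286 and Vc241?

Mismatches occur at site 2 (A/C), site 4 (G/C), site 8 (C/G), site 21 (G/C), site 22 (G/C), site 30 (G/A), site 31 (A/G), site 33 (A/C), site 35 (A/C), site 36 (A/G), site 39 (G/A), site 42 (C/A).
That gives 12 mismatches out of 42 aligned sites, so the Hamming distance is 12.

12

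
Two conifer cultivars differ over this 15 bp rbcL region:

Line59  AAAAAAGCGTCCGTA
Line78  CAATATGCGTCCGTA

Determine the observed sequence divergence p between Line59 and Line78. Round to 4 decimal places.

Differing sites — 1:A/C; 4:A/T; 6:A/T.
There are 3 differences over 15 sites, so p = 3/15 = 0.2000.

0.2000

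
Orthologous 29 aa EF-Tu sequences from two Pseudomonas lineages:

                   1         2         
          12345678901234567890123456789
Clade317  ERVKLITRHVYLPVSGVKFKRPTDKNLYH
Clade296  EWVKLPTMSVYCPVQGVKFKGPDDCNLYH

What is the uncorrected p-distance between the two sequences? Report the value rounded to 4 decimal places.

0.3103

Mismatches occur at site 2 (R/W), site 6 (I/P), site 8 (R/M), site 9 (H/S), site 12 (L/C), site 15 (S/Q), site 21 (R/G), site 23 (T/D), site 25 (K/C).
There are 9 differences over 29 sites, so p = 9/29 = 0.3103.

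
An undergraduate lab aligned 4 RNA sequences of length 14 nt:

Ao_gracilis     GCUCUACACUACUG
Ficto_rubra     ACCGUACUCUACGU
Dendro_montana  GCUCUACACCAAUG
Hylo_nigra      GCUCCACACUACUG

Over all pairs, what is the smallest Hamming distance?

Pairwise Hamming distances:
  Ao_gracilis vs Ficto_rubra: 6
  Ao_gracilis vs Dendro_montana: 2
  Ao_gracilis vs Hylo_nigra: 1
  Ficto_rubra vs Dendro_montana: 8
  Ficto_rubra vs Hylo_nigra: 7
  Dendro_montana vs Hylo_nigra: 3
The smallest is 1, between Ao_gracilis and Hylo_nigra.

1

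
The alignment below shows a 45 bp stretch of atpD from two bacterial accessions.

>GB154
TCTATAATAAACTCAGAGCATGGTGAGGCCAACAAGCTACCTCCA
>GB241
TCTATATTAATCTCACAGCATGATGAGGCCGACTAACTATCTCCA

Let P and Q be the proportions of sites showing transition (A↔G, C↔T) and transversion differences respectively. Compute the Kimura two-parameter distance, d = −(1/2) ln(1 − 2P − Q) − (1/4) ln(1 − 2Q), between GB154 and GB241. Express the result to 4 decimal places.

Differing sites — 7:A/T (Tv); 11:A/T (Tv); 16:G/C (Tv); 23:G/A (Ti); 31:A/G (Ti); 34:A/T (Tv); 36:G/A (Ti); 40:C/T (Ti).
Of the 8 differences, 4 transitions and 4 transversions over 45 sites: P = 4/45 = 0.088889, Q = 4/45 = 0.088889.
d = −0.5·ln(0.733333) − 0.25·ln(0.822222) = −0.5·(-0.310155) − 0.25·(-0.195745) = 0.2040.

0.2040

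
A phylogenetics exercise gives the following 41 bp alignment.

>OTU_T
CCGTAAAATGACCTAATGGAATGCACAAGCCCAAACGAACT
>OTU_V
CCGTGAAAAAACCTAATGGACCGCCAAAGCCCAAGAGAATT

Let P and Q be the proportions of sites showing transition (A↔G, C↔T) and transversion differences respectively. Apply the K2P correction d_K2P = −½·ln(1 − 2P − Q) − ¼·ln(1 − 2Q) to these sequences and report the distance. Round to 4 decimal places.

0.2976

The sequences differ at positions 5 (A/G, transition), 9 (T/A, transversion), 10 (G/A, transition), 21 (A/C, transversion), 22 (T/C, transition), 25 (A/C, transversion), 26 (C/A, transversion), 35 (A/G, transition), 36 (C/A, transversion), 40 (C/T, transition).
Of the 10 differences, 5 transitions and 5 transversions over 41 sites: P = 5/41 = 0.121951, Q = 5/41 = 0.121951.
d = −0.5·ln(0.634147) − 0.25·ln(0.756098) = −0.5·(-0.455474) − 0.25·(-0.279584) = 0.2976.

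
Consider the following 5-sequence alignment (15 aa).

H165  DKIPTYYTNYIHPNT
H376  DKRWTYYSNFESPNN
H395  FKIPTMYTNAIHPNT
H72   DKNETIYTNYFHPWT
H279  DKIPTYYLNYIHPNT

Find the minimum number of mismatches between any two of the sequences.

1

Pairwise Hamming distances:
  H165 vs H376: 7
  H165 vs H395: 3
  H165 vs H72: 5
  H165 vs H279: 1
  H376 vs H395: 9
  H376 vs H72: 9
  H376 vs H279: 7
  H395 vs H72: 7
  H395 vs H279: 4
  H72 vs H279: 6
The smallest is 1, between H165 and H279.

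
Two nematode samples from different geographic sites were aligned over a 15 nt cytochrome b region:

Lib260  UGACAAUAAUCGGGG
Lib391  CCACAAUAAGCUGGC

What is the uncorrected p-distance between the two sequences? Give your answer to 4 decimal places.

0.3333

The sequences differ at positions 1 (U/C), 2 (G/C), 10 (U/G), 12 (G/U), 15 (G/C).
There are 5 differences over 15 sites, so p = 5/15 = 0.3333.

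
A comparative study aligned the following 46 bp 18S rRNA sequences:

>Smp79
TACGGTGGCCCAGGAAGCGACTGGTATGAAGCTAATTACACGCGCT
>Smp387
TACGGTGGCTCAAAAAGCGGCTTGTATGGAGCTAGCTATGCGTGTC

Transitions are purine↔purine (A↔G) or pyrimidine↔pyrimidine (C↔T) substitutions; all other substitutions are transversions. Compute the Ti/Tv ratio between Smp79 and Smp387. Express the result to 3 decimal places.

Differing sites — 10:C/T (Ti); 13:G/A (Ti); 14:G/A (Ti); 20:A/G (Ti); 23:G/T (Tv); 29:A/G (Ti); 35:A/G (Ti); 36:T/C (Ti); 39:C/T (Ti); 40:A/G (Ti); 43:C/T (Ti); 45:C/T (Ti); 46:T/C (Ti).
Of the 13 differences, 12 transitions and 1 transversion, so Ti/Tv = 12/1 = 12.000.

12.000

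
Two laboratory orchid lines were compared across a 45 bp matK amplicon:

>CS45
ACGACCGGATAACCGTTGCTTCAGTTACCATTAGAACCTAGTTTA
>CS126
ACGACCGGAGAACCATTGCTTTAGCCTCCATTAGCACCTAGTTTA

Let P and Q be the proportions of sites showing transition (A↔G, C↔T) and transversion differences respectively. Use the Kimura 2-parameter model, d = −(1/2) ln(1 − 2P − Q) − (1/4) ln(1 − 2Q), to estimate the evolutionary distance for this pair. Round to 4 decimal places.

The sequences differ at positions 10 (T/G, transversion), 15 (G/A, transition), 22 (C/T, transition), 25 (T/C, transition), 26 (T/C, transition), 27 (A/T, transversion), 35 (A/C, transversion).
Of the 7 differences, 4 transitions and 3 transversions over 45 sites: P = 4/45 = 0.088889, Q = 3/45 = 0.066667.
d = −0.5·ln(0.755555) − 0.25·ln(0.866666) = −0.5·(-0.280303) − 0.25·(-0.143102) = 0.1759.

0.1759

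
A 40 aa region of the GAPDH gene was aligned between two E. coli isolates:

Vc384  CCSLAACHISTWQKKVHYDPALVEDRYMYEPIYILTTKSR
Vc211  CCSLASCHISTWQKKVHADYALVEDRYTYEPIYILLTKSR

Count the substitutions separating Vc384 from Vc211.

5

Mismatches occur at site 6 (A/S), site 18 (Y/A), site 20 (P/Y), site 28 (M/T), site 36 (T/L).
That gives 5 mismatches out of 40 aligned sites, so the Hamming distance is 5.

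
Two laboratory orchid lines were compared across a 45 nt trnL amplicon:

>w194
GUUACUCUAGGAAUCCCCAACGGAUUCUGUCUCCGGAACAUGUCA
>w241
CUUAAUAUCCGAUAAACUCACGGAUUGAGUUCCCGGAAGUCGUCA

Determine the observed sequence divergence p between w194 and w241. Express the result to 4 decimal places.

0.4000

Mismatches occur at site 1 (G/C), site 5 (C/A), site 7 (C/A), site 9 (A/C), site 10 (G/C), site 13 (A/U), site 14 (U/A), site 15 (C/A), site 16 (C/A), site 18 (C/U), site 19 (A/C), site 27 (C/G), site 28 (U/A), site 31 (C/U), site 32 (U/C), site 39 (C/G), site 40 (A/U), site 41 (U/C).
There are 18 differences over 45 sites, so p = 18/45 = 0.4000.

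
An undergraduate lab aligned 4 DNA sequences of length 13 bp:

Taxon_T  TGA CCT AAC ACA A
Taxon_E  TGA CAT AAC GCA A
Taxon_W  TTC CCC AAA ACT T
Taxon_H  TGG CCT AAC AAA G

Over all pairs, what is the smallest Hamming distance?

Pairwise Hamming distances:
  Taxon_T vs Taxon_E: 2
  Taxon_T vs Taxon_W: 6
  Taxon_T vs Taxon_H: 3
  Taxon_E vs Taxon_W: 8
  Taxon_E vs Taxon_H: 5
  Taxon_W vs Taxon_H: 7
The smallest is 2, between Taxon_T and Taxon_E.

2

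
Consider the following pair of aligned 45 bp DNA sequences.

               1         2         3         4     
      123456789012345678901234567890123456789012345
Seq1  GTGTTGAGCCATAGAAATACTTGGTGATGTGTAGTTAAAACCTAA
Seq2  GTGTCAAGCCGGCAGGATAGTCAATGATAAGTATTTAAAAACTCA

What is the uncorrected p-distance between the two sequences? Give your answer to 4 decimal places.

0.3778

Differing sites — 5:T/C; 6:G/A; 11:A/G; 12:T/G; 13:A/C; 14:G/A; 15:A/G; 16:A/G; 20:C/G; 22:T/C; 23:G/A; 24:G/A; 29:G/A; 30:T/A; 34:G/T; 41:C/A; 44:A/C.
There are 17 differences over 45 sites, so p = 17/45 = 0.3778.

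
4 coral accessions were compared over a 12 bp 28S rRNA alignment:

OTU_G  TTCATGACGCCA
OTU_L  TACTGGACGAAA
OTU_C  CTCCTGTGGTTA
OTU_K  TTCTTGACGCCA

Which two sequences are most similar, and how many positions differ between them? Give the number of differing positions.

1

Pairwise Hamming distances:
  OTU_G vs OTU_L: 5
  OTU_G vs OTU_C: 6
  OTU_G vs OTU_K: 1
  OTU_L vs OTU_C: 8
  OTU_L vs OTU_K: 4
  OTU_C vs OTU_K: 6
The smallest is 1, between OTU_G and OTU_K.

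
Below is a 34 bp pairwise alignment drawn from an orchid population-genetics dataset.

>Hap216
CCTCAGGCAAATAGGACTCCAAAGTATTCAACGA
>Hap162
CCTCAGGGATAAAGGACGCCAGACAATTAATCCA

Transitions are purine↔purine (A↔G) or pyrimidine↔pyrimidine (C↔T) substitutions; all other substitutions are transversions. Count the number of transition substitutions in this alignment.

1

The sequences differ at positions 8 (C/G, transversion), 10 (A/T, transversion), 12 (T/A, transversion), 18 (T/G, transversion), 22 (A/G, transition), 24 (G/C, transversion), 25 (T/A, transversion), 29 (C/A, transversion), 31 (A/T, transversion), 33 (G/C, transversion).
Of the 10 differences, 1 transition and 9 transversions, so the answer is 1.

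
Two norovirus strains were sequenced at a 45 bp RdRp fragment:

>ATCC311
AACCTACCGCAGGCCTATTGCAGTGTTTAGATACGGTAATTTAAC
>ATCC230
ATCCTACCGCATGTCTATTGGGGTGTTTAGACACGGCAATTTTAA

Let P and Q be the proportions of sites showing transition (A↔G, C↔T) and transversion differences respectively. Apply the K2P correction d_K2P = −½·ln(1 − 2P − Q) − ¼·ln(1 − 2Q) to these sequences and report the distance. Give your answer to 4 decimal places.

Differing sites — 2:A/T (Tv); 12:G/T (Tv); 14:C/T (Ti); 21:C/G (Tv); 22:A/G (Ti); 32:T/C (Ti); 37:T/C (Ti); 43:A/T (Tv); 45:C/A (Tv).
Of the 9 differences, 4 transitions and 5 transversions over 45 sites: P = 4/45 = 0.088889, Q = 5/45 = 0.111111.
d = −0.5·ln(0.711111) − 0.25·ln(0.777778) = −0.5·(-0.340927) − 0.25·(-0.251314) = 0.2333.

0.2333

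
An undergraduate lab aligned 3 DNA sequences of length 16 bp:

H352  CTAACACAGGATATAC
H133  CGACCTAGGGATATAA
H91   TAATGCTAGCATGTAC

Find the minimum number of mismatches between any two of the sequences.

Pairwise Hamming distances:
  H352 vs H133: 6
  H352 vs H91: 8
  H133 vs H91: 10
The smallest is 6, between H352 and H133.

6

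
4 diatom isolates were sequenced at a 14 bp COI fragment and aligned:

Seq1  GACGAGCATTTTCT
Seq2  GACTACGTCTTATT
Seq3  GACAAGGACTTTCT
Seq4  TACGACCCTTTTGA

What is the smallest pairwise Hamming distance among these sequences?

Pairwise Hamming distances:
  Seq1 vs Seq2: 7
  Seq1 vs Seq3: 3
  Seq1 vs Seq4: 5
  Seq2 vs Seq3: 5
  Seq2 vs Seq4: 8
  Seq3 vs Seq4: 8
The smallest is 3, between Seq1 and Seq3.

3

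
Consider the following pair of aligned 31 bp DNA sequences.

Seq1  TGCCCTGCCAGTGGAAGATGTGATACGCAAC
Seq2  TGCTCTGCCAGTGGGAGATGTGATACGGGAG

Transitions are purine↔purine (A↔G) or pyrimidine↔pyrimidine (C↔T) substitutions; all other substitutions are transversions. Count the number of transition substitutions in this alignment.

The sequences differ at positions 4 (C/T, transition), 15 (A/G, transition), 28 (C/G, transversion), 29 (A/G, transition), 31 (C/G, transversion).
Of the 5 differences, 3 transitions and 2 transversions, so the answer is 3.

3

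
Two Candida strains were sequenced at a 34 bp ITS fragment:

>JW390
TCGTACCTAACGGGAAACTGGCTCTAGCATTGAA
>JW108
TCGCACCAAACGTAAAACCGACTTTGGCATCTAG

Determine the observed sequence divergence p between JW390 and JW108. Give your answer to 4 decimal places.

0.3235

Differing sites — 4:T/C; 8:T/A; 13:G/T; 14:G/A; 19:T/C; 21:G/A; 24:C/T; 26:A/G; 31:T/C; 32:G/T; 34:A/G.
There are 11 differences over 34 sites, so p = 11/34 = 0.3235.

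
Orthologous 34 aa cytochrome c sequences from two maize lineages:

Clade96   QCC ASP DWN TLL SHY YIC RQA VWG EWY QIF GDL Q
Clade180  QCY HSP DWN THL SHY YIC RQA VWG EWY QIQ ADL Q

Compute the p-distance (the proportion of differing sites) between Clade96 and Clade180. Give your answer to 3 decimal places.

Differing sites — 3:C/Y; 4:A/H; 11:L/H; 30:F/Q; 31:G/A.
There are 5 differences over 34 sites, so p = 5/34 = 0.147.

0.147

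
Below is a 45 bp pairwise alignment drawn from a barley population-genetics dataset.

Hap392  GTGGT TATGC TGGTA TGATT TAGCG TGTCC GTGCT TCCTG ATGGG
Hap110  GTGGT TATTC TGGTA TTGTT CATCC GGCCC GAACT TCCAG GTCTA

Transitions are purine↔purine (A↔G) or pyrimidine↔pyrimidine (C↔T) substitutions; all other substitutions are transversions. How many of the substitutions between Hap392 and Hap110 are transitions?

6

Differing sites — 9:G/T (Tv); 17:G/T (Tv); 18:A/G (Ti); 21:T/C (Ti); 23:G/T (Tv); 25:G/C (Tv); 26:T/G (Tv); 28:T/C (Ti); 32:T/A (Tv); 33:G/A (Ti); 39:T/A (Tv); 41:A/G (Ti); 43:G/C (Tv); 44:G/T (Tv); 45:G/A (Ti).
Of the 15 differences, 6 transitions and 9 transversions, so the answer is 6.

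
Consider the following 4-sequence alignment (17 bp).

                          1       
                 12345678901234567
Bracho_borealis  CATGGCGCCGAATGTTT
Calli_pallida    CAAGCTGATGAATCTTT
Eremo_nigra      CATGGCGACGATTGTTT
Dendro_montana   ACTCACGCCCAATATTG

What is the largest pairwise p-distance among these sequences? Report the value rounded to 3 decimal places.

Pairwise Hamming distances:
  Bracho_borealis vs Calli_pallida: 6
  Bracho_borealis vs Eremo_nigra: 2
  Bracho_borealis vs Dendro_montana: 7
  Calli_pallida vs Eremo_nigra: 6
  Calli_pallida vs Dendro_montana: 11
  Eremo_nigra vs Dendro_montana: 9
The largest is 11 mismatches, between Calli_pallida and Dendro_montana; p = 11/17 = 0.647.

0.647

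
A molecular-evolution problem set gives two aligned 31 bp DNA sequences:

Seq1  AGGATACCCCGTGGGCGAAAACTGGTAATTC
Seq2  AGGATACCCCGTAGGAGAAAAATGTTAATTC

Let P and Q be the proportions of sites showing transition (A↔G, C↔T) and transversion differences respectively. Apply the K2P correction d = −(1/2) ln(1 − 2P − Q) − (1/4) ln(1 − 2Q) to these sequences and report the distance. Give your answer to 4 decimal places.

The sequences differ at positions 13 (G/A, transition), 16 (C/A, transversion), 22 (C/A, transversion), 25 (G/T, transversion).
Of the 4 differences, 1 transition and 3 transversions over 31 sites: P = 1/31 = 0.032258, Q = 3/31 = 0.096774.
d = −0.5·ln(0.838710) − 0.25·ln(0.806452) = −0.5·(-0.175890) − 0.25·(-0.215111) = 0.1417.

0.1417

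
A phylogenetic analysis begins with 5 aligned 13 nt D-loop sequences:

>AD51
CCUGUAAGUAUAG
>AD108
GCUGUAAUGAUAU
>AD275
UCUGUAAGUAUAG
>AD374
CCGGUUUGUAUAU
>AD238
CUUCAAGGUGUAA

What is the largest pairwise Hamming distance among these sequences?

9

Pairwise Hamming distances:
  AD51 vs AD108: 4
  AD51 vs AD275: 1
  AD51 vs AD374: 4
  AD51 vs AD238: 6
  AD108 vs AD275: 4
  AD108 vs AD374: 6
  AD108 vs AD238: 9
  AD275 vs AD374: 5
  AD275 vs AD238: 7
  AD374 vs AD238: 8
The largest is 9, between AD108 and AD238.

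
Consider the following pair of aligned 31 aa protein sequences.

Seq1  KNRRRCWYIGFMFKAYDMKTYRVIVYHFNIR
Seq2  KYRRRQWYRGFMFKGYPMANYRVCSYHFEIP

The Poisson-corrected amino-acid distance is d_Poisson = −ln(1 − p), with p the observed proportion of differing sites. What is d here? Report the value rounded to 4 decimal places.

0.4383

Mismatches occur at site 2 (N/Y), site 6 (C/Q), site 9 (I/R), site 15 (A/G), site 17 (D/P), site 19 (K/A), site 20 (T/N), site 24 (I/C), site 25 (V/S), site 29 (N/E), site 31 (R/P).
p = 11/31 = 0.354839.
d = −ln(1 − 0.354839) = −ln(0.645161) = 0.4383.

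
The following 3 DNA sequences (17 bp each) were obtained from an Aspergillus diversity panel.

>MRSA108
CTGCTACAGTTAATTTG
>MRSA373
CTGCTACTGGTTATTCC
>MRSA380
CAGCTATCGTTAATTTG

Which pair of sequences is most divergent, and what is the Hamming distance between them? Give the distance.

Pairwise Hamming distances:
  MRSA108 vs MRSA373: 5
  MRSA108 vs MRSA380: 3
  MRSA373 vs MRSA380: 7
The largest is 7, between MRSA373 and MRSA380.

7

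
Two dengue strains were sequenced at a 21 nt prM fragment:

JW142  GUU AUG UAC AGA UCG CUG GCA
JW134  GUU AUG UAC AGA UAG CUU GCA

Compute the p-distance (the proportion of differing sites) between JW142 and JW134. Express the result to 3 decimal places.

0.095

Mismatches occur at site 14 (C/A), site 18 (G/U).
There are 2 differences over 21 sites, so p = 2/21 = 0.095.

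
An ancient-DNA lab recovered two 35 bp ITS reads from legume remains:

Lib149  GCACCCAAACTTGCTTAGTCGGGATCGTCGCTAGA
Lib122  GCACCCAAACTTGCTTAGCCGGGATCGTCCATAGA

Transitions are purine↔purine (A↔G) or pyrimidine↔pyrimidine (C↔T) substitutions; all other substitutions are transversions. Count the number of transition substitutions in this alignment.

Differing sites — 19:T/C (Ti); 30:G/C (Tv); 31:C/A (Tv).
Of the 3 differences, 1 transition and 2 transversions, so the answer is 1.

1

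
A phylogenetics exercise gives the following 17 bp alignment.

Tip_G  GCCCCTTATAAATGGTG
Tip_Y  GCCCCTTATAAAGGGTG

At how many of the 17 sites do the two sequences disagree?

1

Differing sites — 13:T/G.
That gives 1 mismatch out of 17 aligned sites, so the Hamming distance is 1.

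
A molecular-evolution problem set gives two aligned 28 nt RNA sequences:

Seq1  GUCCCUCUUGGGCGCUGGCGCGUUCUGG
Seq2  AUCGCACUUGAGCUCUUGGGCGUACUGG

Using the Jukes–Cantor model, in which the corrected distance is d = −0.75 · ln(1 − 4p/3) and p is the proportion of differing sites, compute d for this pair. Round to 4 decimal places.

The sequences differ at positions 1 (G/A), 4 (C/G), 6 (U/A), 11 (G/A), 14 (G/U), 17 (G/U), 19 (C/G), 24 (U/A).
p = 8/28 = 0.285714.
d = −0.75 · ln(1 − (4/3)·0.285714) = −0.75 · ln(0.619048) = −0.75 · (-0.479572) = 0.3597.

0.3597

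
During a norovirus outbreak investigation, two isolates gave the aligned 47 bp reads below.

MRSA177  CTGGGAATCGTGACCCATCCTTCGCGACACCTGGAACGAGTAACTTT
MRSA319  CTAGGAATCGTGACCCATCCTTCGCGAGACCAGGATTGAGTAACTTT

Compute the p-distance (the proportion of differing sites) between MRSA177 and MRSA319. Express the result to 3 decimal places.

0.106

The sequences differ at positions 3 (G/A), 28 (C/G), 32 (T/A), 36 (A/T), 37 (C/T).
There are 5 differences over 47 sites, so p = 5/47 = 0.106.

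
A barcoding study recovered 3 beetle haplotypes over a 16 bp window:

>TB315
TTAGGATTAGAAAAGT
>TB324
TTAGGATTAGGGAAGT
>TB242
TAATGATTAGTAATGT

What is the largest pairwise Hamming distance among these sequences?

5

Pairwise Hamming distances:
  TB315 vs TB324: 2
  TB315 vs TB242: 4
  TB324 vs TB242: 5
The largest is 5, between TB324 and TB242.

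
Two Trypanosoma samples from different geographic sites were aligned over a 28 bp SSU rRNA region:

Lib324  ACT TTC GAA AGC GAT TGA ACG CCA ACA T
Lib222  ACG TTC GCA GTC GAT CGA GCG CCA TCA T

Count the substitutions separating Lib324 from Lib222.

Differing sites — 3:T/G; 8:A/C; 10:A/G; 11:G/T; 16:T/C; 19:A/G; 25:A/T.
That gives 7 mismatches out of 28 aligned sites, so the Hamming distance is 7.

7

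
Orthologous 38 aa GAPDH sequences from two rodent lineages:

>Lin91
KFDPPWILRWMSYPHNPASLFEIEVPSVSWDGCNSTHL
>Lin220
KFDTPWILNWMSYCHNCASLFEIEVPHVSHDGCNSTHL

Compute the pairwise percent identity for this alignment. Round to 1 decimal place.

84.2%

The sequences differ at positions 4 (P/T), 9 (R/N), 14 (P/C), 17 (P/C), 27 (S/H), 30 (W/H).
32 of the 38 sites match, so the percent identity is 32/38 × 100 = 84.2%.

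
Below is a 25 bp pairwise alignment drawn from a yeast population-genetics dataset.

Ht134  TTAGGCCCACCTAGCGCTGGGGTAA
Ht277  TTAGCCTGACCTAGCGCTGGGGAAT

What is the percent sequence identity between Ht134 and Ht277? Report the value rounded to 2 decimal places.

Mismatches occur at site 5 (G→C), site 7 (C→T), site 8 (C→G), site 23 (T→A), site 25 (A→T).
20 of the 25 sites match, so the percent identity is 20/25 × 100 = 80.00%.

80.00%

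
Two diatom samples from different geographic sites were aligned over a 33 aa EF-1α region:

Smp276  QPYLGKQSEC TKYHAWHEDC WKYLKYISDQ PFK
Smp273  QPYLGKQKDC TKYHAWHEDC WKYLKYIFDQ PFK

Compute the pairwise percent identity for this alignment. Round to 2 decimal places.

Mismatches occur at site 8 (S↔K), site 9 (E↔D), site 28 (S↔F).
30 of the 33 sites match, so the percent identity is 30/33 × 100 = 90.91%.

90.91%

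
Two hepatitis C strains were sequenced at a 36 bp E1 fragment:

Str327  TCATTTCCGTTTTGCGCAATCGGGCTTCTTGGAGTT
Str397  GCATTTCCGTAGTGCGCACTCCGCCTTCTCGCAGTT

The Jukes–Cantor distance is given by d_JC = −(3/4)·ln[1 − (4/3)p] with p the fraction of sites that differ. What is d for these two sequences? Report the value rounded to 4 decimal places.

0.2635

Mismatches occur at site 1 (T↔G), site 11 (T↔A), site 12 (T↔G), site 19 (A↔C), site 22 (G↔C), site 24 (G↔C), site 30 (T↔C), site 32 (G↔C).
p = 8/36 = 0.222222.
d = −0.75 · ln(1 − (4/3)·0.222222) = −0.75 · ln(0.703704) = −0.75 · (-0.351397) = 0.2635.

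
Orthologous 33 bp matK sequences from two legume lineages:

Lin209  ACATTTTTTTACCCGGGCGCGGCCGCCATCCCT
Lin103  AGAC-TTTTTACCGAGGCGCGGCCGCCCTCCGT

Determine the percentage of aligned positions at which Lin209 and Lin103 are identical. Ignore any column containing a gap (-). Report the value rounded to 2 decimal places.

81.25%

Excluding the 1 gap column leaves 32 comparable sites.
Mismatches occur at site 2 (C↔G), site 4 (T↔C), site 14 (C↔G), site 15 (G↔A), site 28 (A↔C), site 32 (C↔G).
26 of the 32 comparable sites match, so the percent identity is 26/32 × 100 = 81.25%.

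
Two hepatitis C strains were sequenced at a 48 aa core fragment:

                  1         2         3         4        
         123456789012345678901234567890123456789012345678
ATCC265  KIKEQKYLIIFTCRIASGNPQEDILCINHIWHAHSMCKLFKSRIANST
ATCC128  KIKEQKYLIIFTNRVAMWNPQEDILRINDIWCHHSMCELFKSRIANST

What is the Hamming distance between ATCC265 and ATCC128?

9

Differing sites — 13:C/N; 15:I/V; 17:S/M; 18:G/W; 26:C/R; 29:H/D; 32:H/C; 33:A/H; 38:K/E.
That gives 9 mismatches out of 48 aligned sites, so the Hamming distance is 9.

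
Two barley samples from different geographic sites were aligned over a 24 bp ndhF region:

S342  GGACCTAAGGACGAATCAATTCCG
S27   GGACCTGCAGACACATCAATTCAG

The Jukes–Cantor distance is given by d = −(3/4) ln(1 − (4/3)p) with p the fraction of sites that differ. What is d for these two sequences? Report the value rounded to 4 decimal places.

Differing sites — 7:A/G; 8:A/C; 9:G/A; 13:G/A; 14:A/C; 23:C/A.
p = 6/24 = 0.250000.
d = −0.75 · ln(1 − (4/3)·0.250000) = −0.75 · ln(0.666667) = −0.75 · (-0.405465) = 0.3041.

0.3041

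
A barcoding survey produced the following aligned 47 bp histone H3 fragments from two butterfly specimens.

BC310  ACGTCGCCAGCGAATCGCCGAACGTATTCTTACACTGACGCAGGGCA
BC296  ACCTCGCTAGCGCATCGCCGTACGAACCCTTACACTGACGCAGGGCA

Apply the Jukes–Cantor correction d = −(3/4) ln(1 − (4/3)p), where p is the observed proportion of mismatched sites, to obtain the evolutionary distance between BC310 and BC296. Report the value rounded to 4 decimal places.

0.1660

Mismatches occur at site 3 (G/C), site 8 (C/T), site 13 (A/C), site 21 (A/T), site 25 (T/A), site 27 (T/C), site 28 (T/C).
p = 7/47 = 0.148936.
d = −0.75 · ln(1 − (4/3)·0.148936) = −0.75 · ln(0.801419) = −0.75 · (-0.221371) = 0.1660.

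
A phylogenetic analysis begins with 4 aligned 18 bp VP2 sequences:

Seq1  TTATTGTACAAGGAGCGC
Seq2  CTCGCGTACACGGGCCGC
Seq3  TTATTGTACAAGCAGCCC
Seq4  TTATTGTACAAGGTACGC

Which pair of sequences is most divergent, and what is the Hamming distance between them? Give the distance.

Pairwise Hamming distances:
  Seq1 vs Seq2: 7
  Seq1 vs Seq3: 2
  Seq1 vs Seq4: 2
  Seq2 vs Seq3: 9
  Seq2 vs Seq4: 7
  Seq3 vs Seq4: 4
The largest is 9, between Seq2 and Seq3.

9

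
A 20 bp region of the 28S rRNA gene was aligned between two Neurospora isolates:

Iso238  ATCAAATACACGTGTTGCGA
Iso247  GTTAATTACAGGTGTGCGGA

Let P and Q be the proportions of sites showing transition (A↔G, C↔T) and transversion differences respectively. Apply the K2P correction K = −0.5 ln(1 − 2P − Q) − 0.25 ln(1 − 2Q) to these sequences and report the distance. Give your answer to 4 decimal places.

Mismatches occur at site 1 (A↔G, transition), site 3 (C↔T, transition), site 6 (A↔T, transversion), site 11 (C↔G, transversion), site 16 (T↔G, transversion), site 17 (G↔C, transversion), site 18 (C↔G, transversion).
Of the 7 differences, 2 transitions and 5 transversions over 20 sites: P = 2/20 = 0.100000, Q = 5/20 = 0.250000.
d = −0.5·ln(0.550000) − 0.25·ln(0.500000) = −0.5·(-0.597837) − 0.25·(-0.693147) = 0.4722.

0.4722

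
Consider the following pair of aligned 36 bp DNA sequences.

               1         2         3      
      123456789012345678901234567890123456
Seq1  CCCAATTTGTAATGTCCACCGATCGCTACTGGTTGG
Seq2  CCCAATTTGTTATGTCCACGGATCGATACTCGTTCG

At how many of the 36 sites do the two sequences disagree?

Differing sites — 11:A/T; 20:C/G; 26:C/A; 31:G/C; 35:G/C.
That gives 5 mismatches out of 36 aligned sites, so the Hamming distance is 5.

5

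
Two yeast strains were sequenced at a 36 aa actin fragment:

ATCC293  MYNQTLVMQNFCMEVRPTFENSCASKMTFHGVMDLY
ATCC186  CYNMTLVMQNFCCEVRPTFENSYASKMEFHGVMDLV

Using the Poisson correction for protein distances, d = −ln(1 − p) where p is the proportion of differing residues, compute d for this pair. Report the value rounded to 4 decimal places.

Mismatches occur at site 1 (M↔C), site 4 (Q↔M), site 13 (M↔C), site 23 (C↔Y), site 28 (T↔E), site 36 (Y↔V).
p = 6/36 = 0.166667.
d = −ln(1 − 0.166667) = −ln(0.833333) = 0.1823.

0.1823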